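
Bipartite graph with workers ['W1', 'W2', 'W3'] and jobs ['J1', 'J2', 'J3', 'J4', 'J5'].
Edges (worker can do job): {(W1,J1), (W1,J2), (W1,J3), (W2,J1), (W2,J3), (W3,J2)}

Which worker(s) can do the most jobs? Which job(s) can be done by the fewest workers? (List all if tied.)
Most versatile: W1 (3 jobs); Least covered: J4, J5 (0 workers)

Worker degrees (jobs they can do): W1:3, W2:2, W3:1
Job degrees (workers who can do it): J1:2, J2:2, J3:2, J4:0, J5:0

Maximum worker degree is 3, achieved by: W1
Minimum job degree is 0, achieved by: J4, J5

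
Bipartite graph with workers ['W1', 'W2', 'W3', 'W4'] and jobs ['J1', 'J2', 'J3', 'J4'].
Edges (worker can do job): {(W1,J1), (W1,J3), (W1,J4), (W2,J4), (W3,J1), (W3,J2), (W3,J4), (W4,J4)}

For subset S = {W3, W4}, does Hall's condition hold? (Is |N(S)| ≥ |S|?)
Yes: |N(S)| = 3, |S| = 2

Subset S = {W3, W4}
Neighbors N(S) = {J1, J2, J4}

|N(S)| = 3, |S| = 2
Hall's condition: |N(S)| ≥ |S| is satisfied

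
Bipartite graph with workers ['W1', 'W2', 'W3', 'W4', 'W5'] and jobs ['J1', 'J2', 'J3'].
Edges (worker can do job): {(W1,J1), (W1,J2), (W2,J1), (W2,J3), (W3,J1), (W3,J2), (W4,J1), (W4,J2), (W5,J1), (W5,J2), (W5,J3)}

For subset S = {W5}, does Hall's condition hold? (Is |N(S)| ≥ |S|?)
Yes: |N(S)| = 3, |S| = 1

Subset S = {W5}
Neighbors N(S) = {J1, J2, J3}

|N(S)| = 3, |S| = 1
Hall's condition: |N(S)| ≥ |S| is satisfied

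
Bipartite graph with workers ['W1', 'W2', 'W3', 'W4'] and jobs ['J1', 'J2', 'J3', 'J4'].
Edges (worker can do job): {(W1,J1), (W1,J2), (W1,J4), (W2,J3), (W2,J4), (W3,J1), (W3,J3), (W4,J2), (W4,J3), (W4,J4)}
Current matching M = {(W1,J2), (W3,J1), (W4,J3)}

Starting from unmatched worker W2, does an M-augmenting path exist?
Yes: W2 → J4

An M-augmenting path alternates non-matching / matching edges, starting and ending at unmatched vertices.
Path: W2 → J4
(J4 is unmatched in M, so the path is augmenting.)
Flipping edges along this path would increase |M| from 3 to 4.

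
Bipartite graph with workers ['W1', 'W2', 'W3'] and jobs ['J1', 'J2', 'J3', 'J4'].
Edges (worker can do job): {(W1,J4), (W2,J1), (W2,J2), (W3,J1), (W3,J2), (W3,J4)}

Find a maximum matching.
Matching: {(W1,J4), (W2,J1), (W3,J2)}

Maximum matching (size 3):
  W1 → J4
  W2 → J1
  W3 → J2

Each worker is assigned to at most one job, and each job to at most one worker.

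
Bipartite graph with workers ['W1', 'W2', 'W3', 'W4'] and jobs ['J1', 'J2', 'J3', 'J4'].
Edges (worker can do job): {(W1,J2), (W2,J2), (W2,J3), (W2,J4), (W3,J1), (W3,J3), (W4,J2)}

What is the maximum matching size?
Maximum matching size = 3

Maximum matching: {(W2,J4), (W3,J1), (W4,J2)}
Size: 3

This assigns 3 workers to 3 distinct jobs.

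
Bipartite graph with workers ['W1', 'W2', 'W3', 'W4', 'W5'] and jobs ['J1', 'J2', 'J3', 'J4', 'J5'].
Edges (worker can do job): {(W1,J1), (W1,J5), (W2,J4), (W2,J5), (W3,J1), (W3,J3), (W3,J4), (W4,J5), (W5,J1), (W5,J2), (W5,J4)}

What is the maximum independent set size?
Maximum independent set = 5

By König's theorem:
- Min vertex cover = Max matching = 5
- Max independent set = Total vertices - Min vertex cover
- Max independent set = 10 - 5 = 5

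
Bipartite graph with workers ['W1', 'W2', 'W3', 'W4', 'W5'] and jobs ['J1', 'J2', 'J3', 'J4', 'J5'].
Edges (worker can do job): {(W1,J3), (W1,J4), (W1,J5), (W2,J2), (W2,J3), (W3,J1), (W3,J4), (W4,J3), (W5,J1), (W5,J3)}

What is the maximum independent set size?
Maximum independent set = 5

By König's theorem:
- Min vertex cover = Max matching = 5
- Max independent set = Total vertices - Min vertex cover
- Max independent set = 10 - 5 = 5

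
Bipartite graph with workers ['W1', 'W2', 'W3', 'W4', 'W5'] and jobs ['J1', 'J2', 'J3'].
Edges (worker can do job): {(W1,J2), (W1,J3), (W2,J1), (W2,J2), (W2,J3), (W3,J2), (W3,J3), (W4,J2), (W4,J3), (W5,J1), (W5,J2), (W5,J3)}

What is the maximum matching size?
Maximum matching size = 3

Maximum matching: {(W3,J3), (W4,J2), (W5,J1)}
Size: 3

This assigns 3 workers to 3 distinct jobs.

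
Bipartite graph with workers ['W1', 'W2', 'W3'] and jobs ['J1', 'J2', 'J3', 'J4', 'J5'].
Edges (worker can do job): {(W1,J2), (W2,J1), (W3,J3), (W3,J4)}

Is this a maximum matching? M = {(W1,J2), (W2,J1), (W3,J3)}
Yes, size 3 is maximum

Proposed matching has size 3.
Maximum matching size for this graph: 3.

This is a maximum matching.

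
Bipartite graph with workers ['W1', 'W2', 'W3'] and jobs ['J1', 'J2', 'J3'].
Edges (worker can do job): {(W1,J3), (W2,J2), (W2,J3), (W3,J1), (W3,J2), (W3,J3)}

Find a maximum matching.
Matching: {(W1,J3), (W2,J2), (W3,J1)}

Maximum matching (size 3):
  W1 → J3
  W2 → J2
  W3 → J1

Each worker is assigned to at most one job, and each job to at most one worker.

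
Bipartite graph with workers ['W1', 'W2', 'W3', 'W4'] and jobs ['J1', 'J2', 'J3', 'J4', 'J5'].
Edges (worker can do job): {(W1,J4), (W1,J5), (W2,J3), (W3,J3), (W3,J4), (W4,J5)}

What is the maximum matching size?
Maximum matching size = 3

Maximum matching: {(W2,J3), (W3,J4), (W4,J5)}
Size: 3

This assigns 3 workers to 3 distinct jobs.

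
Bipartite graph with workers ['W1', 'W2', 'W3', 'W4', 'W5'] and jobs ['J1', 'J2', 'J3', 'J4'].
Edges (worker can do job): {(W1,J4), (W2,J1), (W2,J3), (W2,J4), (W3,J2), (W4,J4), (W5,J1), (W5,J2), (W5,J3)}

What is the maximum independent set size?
Maximum independent set = 5

By König's theorem:
- Min vertex cover = Max matching = 4
- Max independent set = Total vertices - Min vertex cover
- Max independent set = 9 - 4 = 5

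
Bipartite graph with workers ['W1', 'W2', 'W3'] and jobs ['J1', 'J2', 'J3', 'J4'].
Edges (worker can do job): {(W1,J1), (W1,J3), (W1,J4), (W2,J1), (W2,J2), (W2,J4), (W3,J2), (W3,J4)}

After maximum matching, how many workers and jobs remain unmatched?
Unmatched: 0 workers, 1 jobs

Maximum matching size: 3
Workers: 3 total, 3 matched, 0 unmatched
Jobs: 4 total, 3 matched, 1 unmatched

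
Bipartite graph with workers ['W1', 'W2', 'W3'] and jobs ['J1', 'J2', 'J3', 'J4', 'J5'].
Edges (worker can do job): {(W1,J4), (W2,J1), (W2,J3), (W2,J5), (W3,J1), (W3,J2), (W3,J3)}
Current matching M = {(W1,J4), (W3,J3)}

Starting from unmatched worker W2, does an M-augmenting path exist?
Yes: W2 → J5

An M-augmenting path alternates non-matching / matching edges, starting and ending at unmatched vertices.
Path: W2 → J5
(J5 is unmatched in M, so the path is augmenting.)
Flipping edges along this path would increase |M| from 2 to 3.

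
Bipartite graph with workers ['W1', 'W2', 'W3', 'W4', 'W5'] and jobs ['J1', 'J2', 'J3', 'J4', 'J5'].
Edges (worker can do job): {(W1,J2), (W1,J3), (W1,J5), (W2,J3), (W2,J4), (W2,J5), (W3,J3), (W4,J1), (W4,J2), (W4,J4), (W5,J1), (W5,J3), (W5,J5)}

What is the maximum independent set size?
Maximum independent set = 5

By König's theorem:
- Min vertex cover = Max matching = 5
- Max independent set = Total vertices - Min vertex cover
- Max independent set = 10 - 5 = 5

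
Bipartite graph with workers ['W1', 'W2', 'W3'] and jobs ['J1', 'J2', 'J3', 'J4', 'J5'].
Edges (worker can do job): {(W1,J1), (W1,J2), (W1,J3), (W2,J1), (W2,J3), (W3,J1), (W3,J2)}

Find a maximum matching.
Matching: {(W1,J3), (W2,J1), (W3,J2)}

Maximum matching (size 3):
  W1 → J3
  W2 → J1
  W3 → J2

Each worker is assigned to at most one job, and each job to at most one worker.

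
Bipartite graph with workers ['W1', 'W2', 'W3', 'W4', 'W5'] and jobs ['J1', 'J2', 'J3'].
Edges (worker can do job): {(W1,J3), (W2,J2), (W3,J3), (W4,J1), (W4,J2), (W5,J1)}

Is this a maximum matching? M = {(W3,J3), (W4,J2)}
No, size 2 is not maximum

Proposed matching has size 2.
Maximum matching size for this graph: 3.

This is NOT maximum - can be improved to size 3.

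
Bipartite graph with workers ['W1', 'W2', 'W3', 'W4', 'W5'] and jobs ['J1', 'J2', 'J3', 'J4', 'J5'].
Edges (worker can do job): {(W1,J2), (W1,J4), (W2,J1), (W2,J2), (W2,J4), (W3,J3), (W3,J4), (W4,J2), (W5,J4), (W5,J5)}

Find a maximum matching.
Matching: {(W1,J4), (W2,J1), (W3,J3), (W4,J2), (W5,J5)}

Maximum matching (size 5):
  W1 → J4
  W2 → J1
  W3 → J3
  W4 → J2
  W5 → J5

Each worker is assigned to at most one job, and each job to at most one worker.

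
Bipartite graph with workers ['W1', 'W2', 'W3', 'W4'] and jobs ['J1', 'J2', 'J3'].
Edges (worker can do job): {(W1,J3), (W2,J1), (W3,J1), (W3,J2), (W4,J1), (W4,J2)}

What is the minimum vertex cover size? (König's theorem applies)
Minimum vertex cover size = 3

By König's theorem: in bipartite graphs,
min vertex cover = max matching = 3

Maximum matching has size 3, so minimum vertex cover also has size 3.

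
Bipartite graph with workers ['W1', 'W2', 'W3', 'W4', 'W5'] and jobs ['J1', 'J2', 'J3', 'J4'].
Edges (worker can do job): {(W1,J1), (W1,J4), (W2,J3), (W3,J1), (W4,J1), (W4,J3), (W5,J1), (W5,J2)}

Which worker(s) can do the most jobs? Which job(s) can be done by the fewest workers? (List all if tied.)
Most versatile: W1, W4, W5 (2 jobs); Least covered: J2, J4 (1 workers)

Worker degrees (jobs they can do): W1:2, W2:1, W3:1, W4:2, W5:2
Job degrees (workers who can do it): J1:4, J2:1, J3:2, J4:1

Maximum worker degree is 2, achieved by: W1, W4, W5
Minimum job degree is 1, achieved by: J2, J4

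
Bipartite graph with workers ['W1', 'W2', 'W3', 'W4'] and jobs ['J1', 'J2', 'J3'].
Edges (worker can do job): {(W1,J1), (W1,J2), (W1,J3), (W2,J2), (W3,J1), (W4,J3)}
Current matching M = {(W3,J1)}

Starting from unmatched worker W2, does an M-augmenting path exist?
Yes: W2 → J2

An M-augmenting path alternates non-matching / matching edges, starting and ending at unmatched vertices.
Path: W2 → J2
(J2 is unmatched in M, so the path is augmenting.)
Flipping edges along this path would increase |M| from 1 to 2.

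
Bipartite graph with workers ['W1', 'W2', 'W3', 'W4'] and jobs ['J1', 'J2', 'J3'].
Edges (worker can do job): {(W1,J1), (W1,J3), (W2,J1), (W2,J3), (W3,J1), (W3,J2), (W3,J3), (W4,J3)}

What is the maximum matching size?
Maximum matching size = 3

Maximum matching: {(W1,J1), (W3,J2), (W4,J3)}
Size: 3

This assigns 3 workers to 3 distinct jobs.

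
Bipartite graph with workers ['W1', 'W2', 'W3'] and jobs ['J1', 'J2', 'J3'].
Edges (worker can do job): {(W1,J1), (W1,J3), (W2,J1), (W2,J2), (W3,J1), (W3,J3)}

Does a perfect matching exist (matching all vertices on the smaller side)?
Yes, perfect matching exists (size 3)

Perfect matching: {(W1,J1), (W2,J2), (W3,J3)}
All 3 vertices on the smaller side are matched.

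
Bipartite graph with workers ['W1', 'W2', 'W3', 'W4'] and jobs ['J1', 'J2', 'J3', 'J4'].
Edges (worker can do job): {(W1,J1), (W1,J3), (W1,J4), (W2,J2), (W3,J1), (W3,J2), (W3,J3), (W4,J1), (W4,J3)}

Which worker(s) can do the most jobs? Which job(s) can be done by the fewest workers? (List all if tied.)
Most versatile: W1, W3 (3 jobs); Least covered: J4 (1 workers)

Worker degrees (jobs they can do): W1:3, W2:1, W3:3, W4:2
Job degrees (workers who can do it): J1:3, J2:2, J3:3, J4:1

Maximum worker degree is 3, achieved by: W1, W3
Minimum job degree is 1, achieved by: J4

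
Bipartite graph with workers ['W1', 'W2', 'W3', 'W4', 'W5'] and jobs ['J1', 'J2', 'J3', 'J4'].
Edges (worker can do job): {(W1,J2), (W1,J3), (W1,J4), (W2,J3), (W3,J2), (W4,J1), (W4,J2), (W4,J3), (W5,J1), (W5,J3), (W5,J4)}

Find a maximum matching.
Matching: {(W1,J3), (W3,J2), (W4,J1), (W5,J4)}

Maximum matching (size 4):
  W1 → J3
  W3 → J2
  W4 → J1
  W5 → J4

Each worker is assigned to at most one job, and each job to at most one worker.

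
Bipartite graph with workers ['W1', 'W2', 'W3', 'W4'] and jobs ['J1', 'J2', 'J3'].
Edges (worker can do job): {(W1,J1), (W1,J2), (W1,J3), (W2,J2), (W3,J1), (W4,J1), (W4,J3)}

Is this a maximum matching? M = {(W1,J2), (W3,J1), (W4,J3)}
Yes, size 3 is maximum

Proposed matching has size 3.
Maximum matching size for this graph: 3.

This is a maximum matching.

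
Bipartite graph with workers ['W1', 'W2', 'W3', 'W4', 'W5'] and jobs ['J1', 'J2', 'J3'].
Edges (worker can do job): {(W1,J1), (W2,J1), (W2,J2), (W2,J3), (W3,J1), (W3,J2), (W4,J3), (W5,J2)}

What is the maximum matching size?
Maximum matching size = 3

Maximum matching: {(W3,J1), (W4,J3), (W5,J2)}
Size: 3

This assigns 3 workers to 3 distinct jobs.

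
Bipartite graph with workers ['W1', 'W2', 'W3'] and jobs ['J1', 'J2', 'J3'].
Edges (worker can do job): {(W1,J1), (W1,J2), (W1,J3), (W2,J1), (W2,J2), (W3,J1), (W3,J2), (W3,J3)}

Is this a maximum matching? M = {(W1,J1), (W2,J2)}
No, size 2 is not maximum

Proposed matching has size 2.
Maximum matching size for this graph: 3.

This is NOT maximum - can be improved to size 3.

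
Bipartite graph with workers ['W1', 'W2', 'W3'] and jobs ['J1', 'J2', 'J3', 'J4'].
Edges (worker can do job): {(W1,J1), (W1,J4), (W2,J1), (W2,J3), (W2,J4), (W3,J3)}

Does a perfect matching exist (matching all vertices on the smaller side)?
Yes, perfect matching exists (size 3)

Perfect matching: {(W1,J4), (W2,J1), (W3,J3)}
All 3 vertices on the smaller side are matched.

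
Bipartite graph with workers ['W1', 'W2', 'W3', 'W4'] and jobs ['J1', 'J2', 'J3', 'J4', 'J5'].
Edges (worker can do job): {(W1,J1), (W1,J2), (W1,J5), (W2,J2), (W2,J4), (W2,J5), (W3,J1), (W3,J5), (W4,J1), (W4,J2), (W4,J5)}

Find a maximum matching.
Matching: {(W1,J2), (W2,J4), (W3,J5), (W4,J1)}

Maximum matching (size 4):
  W1 → J2
  W2 → J4
  W3 → J5
  W4 → J1

Each worker is assigned to at most one job, and each job to at most one worker.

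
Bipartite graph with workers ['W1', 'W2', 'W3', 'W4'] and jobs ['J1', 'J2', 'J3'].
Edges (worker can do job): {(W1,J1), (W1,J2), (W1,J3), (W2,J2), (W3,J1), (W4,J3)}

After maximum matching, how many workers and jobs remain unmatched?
Unmatched: 1 workers, 0 jobs

Maximum matching size: 3
Workers: 4 total, 3 matched, 1 unmatched
Jobs: 3 total, 3 matched, 0 unmatched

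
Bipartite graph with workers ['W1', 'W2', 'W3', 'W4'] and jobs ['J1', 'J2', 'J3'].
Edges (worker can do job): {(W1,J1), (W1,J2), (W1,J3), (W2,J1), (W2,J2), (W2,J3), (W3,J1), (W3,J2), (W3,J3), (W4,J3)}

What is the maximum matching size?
Maximum matching size = 3

Maximum matching: {(W1,J2), (W3,J1), (W4,J3)}
Size: 3

This assigns 3 workers to 3 distinct jobs.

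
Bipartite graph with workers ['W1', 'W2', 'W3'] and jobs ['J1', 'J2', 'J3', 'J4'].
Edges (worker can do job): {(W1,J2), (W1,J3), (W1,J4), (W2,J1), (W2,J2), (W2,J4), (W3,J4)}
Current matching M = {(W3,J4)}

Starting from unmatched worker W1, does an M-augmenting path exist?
Yes: W1 → J2

An M-augmenting path alternates non-matching / matching edges, starting and ending at unmatched vertices.
Path: W1 → J2
(J2 is unmatched in M, so the path is augmenting.)
Flipping edges along this path would increase |M| from 1 to 2.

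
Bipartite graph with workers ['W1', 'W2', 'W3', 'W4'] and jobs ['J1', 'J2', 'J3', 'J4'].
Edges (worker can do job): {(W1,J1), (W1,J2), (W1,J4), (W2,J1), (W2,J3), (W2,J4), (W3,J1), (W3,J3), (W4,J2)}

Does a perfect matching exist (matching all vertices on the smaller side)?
Yes, perfect matching exists (size 4)

Perfect matching: {(W1,J4), (W2,J3), (W3,J1), (W4,J2)}
All 4 vertices on the smaller side are matched.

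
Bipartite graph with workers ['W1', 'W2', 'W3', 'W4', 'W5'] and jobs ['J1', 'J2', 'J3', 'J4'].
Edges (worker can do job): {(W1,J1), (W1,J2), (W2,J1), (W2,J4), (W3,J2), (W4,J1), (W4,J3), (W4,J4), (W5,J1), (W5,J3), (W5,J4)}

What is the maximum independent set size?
Maximum independent set = 5

By König's theorem:
- Min vertex cover = Max matching = 4
- Max independent set = Total vertices - Min vertex cover
- Max independent set = 9 - 4 = 5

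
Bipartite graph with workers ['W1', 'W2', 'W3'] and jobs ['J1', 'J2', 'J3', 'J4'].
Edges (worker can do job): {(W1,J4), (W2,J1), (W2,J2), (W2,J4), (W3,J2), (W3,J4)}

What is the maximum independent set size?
Maximum independent set = 4

By König's theorem:
- Min vertex cover = Max matching = 3
- Max independent set = Total vertices - Min vertex cover
- Max independent set = 7 - 3 = 4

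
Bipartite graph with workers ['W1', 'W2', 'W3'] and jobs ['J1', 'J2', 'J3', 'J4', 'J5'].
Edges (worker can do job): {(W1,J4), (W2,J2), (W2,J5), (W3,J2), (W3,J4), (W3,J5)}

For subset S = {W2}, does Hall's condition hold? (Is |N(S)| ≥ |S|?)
Yes: |N(S)| = 2, |S| = 1

Subset S = {W2}
Neighbors N(S) = {J2, J5}

|N(S)| = 2, |S| = 1
Hall's condition: |N(S)| ≥ |S| is satisfied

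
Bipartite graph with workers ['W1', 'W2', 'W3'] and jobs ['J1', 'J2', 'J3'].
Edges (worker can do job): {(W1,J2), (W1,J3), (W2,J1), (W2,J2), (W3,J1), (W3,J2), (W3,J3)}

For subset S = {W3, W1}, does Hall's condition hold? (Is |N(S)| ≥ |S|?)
Yes: |N(S)| = 3, |S| = 2

Subset S = {W3, W1}
Neighbors N(S) = {J1, J2, J3}

|N(S)| = 3, |S| = 2
Hall's condition: |N(S)| ≥ |S| is satisfied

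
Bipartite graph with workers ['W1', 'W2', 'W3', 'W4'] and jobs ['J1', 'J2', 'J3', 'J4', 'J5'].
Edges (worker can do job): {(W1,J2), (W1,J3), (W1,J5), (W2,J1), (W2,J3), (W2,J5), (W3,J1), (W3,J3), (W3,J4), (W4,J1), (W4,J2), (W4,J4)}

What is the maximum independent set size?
Maximum independent set = 5

By König's theorem:
- Min vertex cover = Max matching = 4
- Max independent set = Total vertices - Min vertex cover
- Max independent set = 9 - 4 = 5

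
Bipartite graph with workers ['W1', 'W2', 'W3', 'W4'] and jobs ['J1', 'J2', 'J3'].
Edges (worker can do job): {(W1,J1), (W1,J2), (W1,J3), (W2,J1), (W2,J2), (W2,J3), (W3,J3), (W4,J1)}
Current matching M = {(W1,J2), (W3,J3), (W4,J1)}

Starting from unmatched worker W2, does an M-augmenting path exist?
No augmenting path from W2

Alternating search from W2 reaches jobs: {J1, J2, J3}.
Every reachable job is already matched in M, and following those matched edges back to workers exposes no further unvisited jobs.
No M-augmenting path from W2 exists.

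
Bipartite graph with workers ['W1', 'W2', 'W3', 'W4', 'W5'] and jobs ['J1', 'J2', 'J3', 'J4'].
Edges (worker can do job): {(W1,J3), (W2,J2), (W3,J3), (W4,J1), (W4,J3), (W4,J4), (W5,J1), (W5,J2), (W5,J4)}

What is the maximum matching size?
Maximum matching size = 4

Maximum matching: {(W2,J2), (W3,J3), (W4,J4), (W5,J1)}
Size: 4

This assigns 4 workers to 4 distinct jobs.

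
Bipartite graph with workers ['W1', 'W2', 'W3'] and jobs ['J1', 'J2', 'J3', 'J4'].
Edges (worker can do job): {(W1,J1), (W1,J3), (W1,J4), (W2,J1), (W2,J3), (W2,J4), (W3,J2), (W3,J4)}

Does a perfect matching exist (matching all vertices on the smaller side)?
Yes, perfect matching exists (size 3)

Perfect matching: {(W1,J3), (W2,J1), (W3,J2)}
All 3 vertices on the smaller side are matched.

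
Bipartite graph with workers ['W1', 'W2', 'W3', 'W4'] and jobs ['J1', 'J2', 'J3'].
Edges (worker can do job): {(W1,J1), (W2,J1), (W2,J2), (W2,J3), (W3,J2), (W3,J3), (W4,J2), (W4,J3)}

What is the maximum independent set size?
Maximum independent set = 4

By König's theorem:
- Min vertex cover = Max matching = 3
- Max independent set = Total vertices - Min vertex cover
- Max independent set = 7 - 3 = 4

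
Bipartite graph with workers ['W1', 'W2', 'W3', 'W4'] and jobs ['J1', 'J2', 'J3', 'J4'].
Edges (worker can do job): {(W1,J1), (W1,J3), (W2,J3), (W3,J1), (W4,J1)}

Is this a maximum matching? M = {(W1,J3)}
No, size 1 is not maximum

Proposed matching has size 1.
Maximum matching size for this graph: 2.

This is NOT maximum - can be improved to size 2.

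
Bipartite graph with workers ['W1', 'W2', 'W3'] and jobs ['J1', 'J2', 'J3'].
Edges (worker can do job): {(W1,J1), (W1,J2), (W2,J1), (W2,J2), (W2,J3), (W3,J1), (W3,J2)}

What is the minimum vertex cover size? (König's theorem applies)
Minimum vertex cover size = 3

By König's theorem: in bipartite graphs,
min vertex cover = max matching = 3

Maximum matching has size 3, so minimum vertex cover also has size 3.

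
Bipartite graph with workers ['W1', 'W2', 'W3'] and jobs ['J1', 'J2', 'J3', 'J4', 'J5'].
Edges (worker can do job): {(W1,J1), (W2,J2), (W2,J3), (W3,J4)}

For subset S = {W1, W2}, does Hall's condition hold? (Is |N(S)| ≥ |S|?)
Yes: |N(S)| = 3, |S| = 2

Subset S = {W1, W2}
Neighbors N(S) = {J1, J2, J3}

|N(S)| = 3, |S| = 2
Hall's condition: |N(S)| ≥ |S| is satisfied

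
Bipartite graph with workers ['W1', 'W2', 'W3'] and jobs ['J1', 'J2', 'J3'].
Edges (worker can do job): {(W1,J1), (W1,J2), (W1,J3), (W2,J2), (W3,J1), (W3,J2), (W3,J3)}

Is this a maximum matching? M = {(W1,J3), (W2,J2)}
No, size 2 is not maximum

Proposed matching has size 2.
Maximum matching size for this graph: 3.

This is NOT maximum - can be improved to size 3.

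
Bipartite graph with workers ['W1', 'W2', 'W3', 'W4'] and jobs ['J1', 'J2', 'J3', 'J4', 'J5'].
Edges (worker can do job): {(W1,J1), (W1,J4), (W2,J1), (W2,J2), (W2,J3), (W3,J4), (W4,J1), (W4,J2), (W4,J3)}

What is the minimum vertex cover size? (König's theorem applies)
Minimum vertex cover size = 4

By König's theorem: in bipartite graphs,
min vertex cover = max matching = 4

Maximum matching has size 4, so minimum vertex cover also has size 4.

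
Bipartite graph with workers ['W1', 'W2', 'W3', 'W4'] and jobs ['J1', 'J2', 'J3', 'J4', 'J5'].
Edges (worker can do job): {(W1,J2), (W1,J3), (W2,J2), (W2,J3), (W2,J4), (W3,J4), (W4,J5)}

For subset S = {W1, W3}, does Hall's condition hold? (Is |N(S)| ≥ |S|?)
Yes: |N(S)| = 3, |S| = 2

Subset S = {W1, W3}
Neighbors N(S) = {J2, J3, J4}

|N(S)| = 3, |S| = 2
Hall's condition: |N(S)| ≥ |S| is satisfied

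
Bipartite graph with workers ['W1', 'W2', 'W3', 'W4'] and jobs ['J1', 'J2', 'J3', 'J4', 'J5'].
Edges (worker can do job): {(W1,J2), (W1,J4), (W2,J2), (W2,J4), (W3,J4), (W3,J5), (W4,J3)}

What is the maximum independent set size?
Maximum independent set = 5

By König's theorem:
- Min vertex cover = Max matching = 4
- Max independent set = Total vertices - Min vertex cover
- Max independent set = 9 - 4 = 5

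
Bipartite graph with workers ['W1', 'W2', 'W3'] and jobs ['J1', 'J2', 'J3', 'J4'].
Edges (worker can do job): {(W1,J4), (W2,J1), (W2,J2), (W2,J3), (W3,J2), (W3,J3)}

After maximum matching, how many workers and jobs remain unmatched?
Unmatched: 0 workers, 1 jobs

Maximum matching size: 3
Workers: 3 total, 3 matched, 0 unmatched
Jobs: 4 total, 3 matched, 1 unmatched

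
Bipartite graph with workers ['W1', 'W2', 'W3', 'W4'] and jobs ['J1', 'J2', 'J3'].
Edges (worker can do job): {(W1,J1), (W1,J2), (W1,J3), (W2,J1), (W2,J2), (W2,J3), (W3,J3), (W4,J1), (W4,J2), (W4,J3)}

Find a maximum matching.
Matching: {(W1,J2), (W2,J1), (W4,J3)}

Maximum matching (size 3):
  W1 → J2
  W2 → J1
  W4 → J3

Each worker is assigned to at most one job, and each job to at most one worker.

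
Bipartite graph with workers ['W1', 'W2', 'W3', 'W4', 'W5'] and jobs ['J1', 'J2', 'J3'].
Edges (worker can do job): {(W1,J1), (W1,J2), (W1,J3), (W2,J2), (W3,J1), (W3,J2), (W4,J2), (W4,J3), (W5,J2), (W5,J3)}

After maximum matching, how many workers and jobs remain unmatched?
Unmatched: 2 workers, 0 jobs

Maximum matching size: 3
Workers: 5 total, 3 matched, 2 unmatched
Jobs: 3 total, 3 matched, 0 unmatched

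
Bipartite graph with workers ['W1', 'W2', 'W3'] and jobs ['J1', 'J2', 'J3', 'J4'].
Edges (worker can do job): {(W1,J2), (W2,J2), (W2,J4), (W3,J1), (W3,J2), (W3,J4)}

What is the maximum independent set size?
Maximum independent set = 4

By König's theorem:
- Min vertex cover = Max matching = 3
- Max independent set = Total vertices - Min vertex cover
- Max independent set = 7 - 3 = 4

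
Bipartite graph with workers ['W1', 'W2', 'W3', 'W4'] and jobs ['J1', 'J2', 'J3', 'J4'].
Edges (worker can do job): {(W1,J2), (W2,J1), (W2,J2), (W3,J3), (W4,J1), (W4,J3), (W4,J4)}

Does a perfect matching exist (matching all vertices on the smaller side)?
Yes, perfect matching exists (size 4)

Perfect matching: {(W1,J2), (W2,J1), (W3,J3), (W4,J4)}
All 4 vertices on the smaller side are matched.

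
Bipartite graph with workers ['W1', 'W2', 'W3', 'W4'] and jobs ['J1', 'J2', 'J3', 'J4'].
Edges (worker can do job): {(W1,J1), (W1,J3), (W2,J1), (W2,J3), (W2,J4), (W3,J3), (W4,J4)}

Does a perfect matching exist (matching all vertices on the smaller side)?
No, maximum matching has size 3 < 4

Maximum matching has size 3, need 4 for perfect matching.
Unmatched workers: ['W2']
Unmatched jobs: ['J2']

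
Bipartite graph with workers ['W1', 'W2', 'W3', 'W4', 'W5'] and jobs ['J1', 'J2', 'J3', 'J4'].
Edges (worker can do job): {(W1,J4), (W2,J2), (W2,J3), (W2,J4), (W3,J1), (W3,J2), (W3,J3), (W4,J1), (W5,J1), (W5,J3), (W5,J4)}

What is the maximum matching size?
Maximum matching size = 4

Maximum matching: {(W1,J4), (W2,J3), (W3,J2), (W5,J1)}
Size: 4

This assigns 4 workers to 4 distinct jobs.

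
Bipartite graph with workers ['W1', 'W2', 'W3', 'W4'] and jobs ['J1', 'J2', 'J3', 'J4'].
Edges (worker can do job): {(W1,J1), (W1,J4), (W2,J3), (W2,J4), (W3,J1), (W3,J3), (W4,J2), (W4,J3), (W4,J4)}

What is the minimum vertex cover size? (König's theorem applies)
Minimum vertex cover size = 4

By König's theorem: in bipartite graphs,
min vertex cover = max matching = 4

Maximum matching has size 4, so minimum vertex cover also has size 4.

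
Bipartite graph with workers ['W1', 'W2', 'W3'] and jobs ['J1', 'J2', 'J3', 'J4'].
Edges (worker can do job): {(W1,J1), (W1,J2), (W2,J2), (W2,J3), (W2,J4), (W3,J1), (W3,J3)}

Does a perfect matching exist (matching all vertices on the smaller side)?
Yes, perfect matching exists (size 3)

Perfect matching: {(W1,J2), (W2,J4), (W3,J3)}
All 3 vertices on the smaller side are matched.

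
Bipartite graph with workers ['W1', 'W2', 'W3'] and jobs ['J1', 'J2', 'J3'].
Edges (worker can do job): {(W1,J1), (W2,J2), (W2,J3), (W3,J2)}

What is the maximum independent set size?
Maximum independent set = 3

By König's theorem:
- Min vertex cover = Max matching = 3
- Max independent set = Total vertices - Min vertex cover
- Max independent set = 6 - 3 = 3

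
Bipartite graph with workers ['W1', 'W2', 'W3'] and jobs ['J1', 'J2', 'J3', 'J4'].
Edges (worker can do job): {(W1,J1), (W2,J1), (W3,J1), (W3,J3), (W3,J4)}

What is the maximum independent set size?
Maximum independent set = 5

By König's theorem:
- Min vertex cover = Max matching = 2
- Max independent set = Total vertices - Min vertex cover
- Max independent set = 7 - 2 = 5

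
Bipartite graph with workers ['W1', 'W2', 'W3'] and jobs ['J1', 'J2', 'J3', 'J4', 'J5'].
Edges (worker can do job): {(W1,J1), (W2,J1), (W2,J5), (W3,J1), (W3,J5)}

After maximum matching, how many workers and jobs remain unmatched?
Unmatched: 1 workers, 3 jobs

Maximum matching size: 2
Workers: 3 total, 2 matched, 1 unmatched
Jobs: 5 total, 2 matched, 3 unmatched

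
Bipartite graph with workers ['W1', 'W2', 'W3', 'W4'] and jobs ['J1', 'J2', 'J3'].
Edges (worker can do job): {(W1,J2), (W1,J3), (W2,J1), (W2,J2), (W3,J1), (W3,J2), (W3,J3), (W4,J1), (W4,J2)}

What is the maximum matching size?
Maximum matching size = 3

Maximum matching: {(W1,J3), (W3,J1), (W4,J2)}
Size: 3

This assigns 3 workers to 3 distinct jobs.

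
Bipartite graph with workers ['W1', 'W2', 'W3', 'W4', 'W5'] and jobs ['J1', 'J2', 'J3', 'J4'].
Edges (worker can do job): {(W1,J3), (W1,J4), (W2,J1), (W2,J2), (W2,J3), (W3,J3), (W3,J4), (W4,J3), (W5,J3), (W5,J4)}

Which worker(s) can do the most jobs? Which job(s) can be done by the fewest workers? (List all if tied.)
Most versatile: W2 (3 jobs); Least covered: J1, J2 (1 workers)

Worker degrees (jobs they can do): W1:2, W2:3, W3:2, W4:1, W5:2
Job degrees (workers who can do it): J1:1, J2:1, J3:5, J4:3

Maximum worker degree is 3, achieved by: W2
Minimum job degree is 1, achieved by: J1, J2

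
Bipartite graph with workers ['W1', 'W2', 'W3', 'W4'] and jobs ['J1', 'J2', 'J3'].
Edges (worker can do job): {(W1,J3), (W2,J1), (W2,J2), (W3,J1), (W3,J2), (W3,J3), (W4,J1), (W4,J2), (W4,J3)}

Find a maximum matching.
Matching: {(W2,J1), (W3,J3), (W4,J2)}

Maximum matching (size 3):
  W2 → J1
  W3 → J3
  W4 → J2

Each worker is assigned to at most one job, and each job to at most one worker.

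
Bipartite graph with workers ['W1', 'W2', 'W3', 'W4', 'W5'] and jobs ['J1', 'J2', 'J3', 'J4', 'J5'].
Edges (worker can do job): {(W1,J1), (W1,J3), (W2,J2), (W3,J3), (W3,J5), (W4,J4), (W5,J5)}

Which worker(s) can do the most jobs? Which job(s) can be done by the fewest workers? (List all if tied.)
Most versatile: W1, W3 (2 jobs); Least covered: J1, J2, J4 (1 workers)

Worker degrees (jobs they can do): W1:2, W2:1, W3:2, W4:1, W5:1
Job degrees (workers who can do it): J1:1, J2:1, J3:2, J4:1, J5:2

Maximum worker degree is 2, achieved by: W1, W3
Minimum job degree is 1, achieved by: J1, J2, J4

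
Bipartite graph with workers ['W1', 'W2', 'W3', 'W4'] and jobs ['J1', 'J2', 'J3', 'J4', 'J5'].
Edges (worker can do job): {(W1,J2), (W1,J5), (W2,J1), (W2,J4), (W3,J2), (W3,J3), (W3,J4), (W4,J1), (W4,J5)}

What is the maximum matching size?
Maximum matching size = 4

Maximum matching: {(W1,J2), (W2,J1), (W3,J4), (W4,J5)}
Size: 4

This assigns 4 workers to 4 distinct jobs.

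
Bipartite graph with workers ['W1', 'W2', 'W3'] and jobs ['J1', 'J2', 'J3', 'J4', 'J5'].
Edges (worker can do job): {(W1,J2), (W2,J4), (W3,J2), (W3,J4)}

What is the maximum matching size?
Maximum matching size = 2

Maximum matching: {(W1,J2), (W3,J4)}
Size: 2

This assigns 2 workers to 2 distinct jobs.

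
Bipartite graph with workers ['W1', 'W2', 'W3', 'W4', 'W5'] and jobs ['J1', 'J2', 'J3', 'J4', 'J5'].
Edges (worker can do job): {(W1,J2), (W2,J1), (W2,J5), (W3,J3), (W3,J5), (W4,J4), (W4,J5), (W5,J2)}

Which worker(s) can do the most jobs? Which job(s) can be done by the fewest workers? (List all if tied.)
Most versatile: W2, W3, W4 (2 jobs); Least covered: J1, J3, J4 (1 workers)

Worker degrees (jobs they can do): W1:1, W2:2, W3:2, W4:2, W5:1
Job degrees (workers who can do it): J1:1, J2:2, J3:1, J4:1, J5:3

Maximum worker degree is 2, achieved by: W2, W3, W4
Minimum job degree is 1, achieved by: J1, J3, J4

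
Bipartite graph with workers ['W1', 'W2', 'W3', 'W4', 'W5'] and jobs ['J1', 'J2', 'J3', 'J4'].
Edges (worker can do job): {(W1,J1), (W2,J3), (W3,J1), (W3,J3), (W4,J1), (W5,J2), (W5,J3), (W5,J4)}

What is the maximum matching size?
Maximum matching size = 3

Maximum matching: {(W3,J3), (W4,J1), (W5,J4)}
Size: 3

This assigns 3 workers to 3 distinct jobs.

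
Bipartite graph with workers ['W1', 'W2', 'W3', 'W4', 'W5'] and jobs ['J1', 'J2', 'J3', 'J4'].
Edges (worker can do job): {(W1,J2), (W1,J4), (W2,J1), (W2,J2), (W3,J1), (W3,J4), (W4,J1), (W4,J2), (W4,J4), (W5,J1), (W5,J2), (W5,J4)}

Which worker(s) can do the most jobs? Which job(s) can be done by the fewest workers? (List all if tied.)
Most versatile: W4, W5 (3 jobs); Least covered: J3 (0 workers)

Worker degrees (jobs they can do): W1:2, W2:2, W3:2, W4:3, W5:3
Job degrees (workers who can do it): J1:4, J2:4, J3:0, J4:4

Maximum worker degree is 3, achieved by: W4, W5
Minimum job degree is 0, achieved by: J3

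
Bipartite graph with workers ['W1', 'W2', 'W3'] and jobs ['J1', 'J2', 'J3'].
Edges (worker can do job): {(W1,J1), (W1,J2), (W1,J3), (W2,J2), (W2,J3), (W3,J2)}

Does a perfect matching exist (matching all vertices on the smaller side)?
Yes, perfect matching exists (size 3)

Perfect matching: {(W1,J1), (W2,J3), (W3,J2)}
All 3 vertices on the smaller side are matched.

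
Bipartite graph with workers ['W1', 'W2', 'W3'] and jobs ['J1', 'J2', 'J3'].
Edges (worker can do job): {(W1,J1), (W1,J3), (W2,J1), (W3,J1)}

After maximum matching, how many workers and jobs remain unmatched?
Unmatched: 1 workers, 1 jobs

Maximum matching size: 2
Workers: 3 total, 2 matched, 1 unmatched
Jobs: 3 total, 2 matched, 1 unmatched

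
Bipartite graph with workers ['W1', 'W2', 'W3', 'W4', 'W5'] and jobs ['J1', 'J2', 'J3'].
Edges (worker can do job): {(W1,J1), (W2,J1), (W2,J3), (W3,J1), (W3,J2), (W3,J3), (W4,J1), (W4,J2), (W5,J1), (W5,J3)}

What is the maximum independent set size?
Maximum independent set = 5

By König's theorem:
- Min vertex cover = Max matching = 3
- Max independent set = Total vertices - Min vertex cover
- Max independent set = 8 - 3 = 5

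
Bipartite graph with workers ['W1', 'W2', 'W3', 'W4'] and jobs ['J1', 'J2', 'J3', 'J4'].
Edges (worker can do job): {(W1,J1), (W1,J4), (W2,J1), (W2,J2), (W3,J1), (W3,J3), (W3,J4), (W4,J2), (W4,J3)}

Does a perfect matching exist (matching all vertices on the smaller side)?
Yes, perfect matching exists (size 4)

Perfect matching: {(W1,J4), (W2,J2), (W3,J1), (W4,J3)}
All 4 vertices on the smaller side are matched.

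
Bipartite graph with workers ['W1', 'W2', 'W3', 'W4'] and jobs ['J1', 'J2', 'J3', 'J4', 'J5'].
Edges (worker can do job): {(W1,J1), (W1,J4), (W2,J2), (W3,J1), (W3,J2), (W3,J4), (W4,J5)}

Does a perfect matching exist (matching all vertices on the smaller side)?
Yes, perfect matching exists (size 4)

Perfect matching: {(W1,J1), (W2,J2), (W3,J4), (W4,J5)}
All 4 vertices on the smaller side are matched.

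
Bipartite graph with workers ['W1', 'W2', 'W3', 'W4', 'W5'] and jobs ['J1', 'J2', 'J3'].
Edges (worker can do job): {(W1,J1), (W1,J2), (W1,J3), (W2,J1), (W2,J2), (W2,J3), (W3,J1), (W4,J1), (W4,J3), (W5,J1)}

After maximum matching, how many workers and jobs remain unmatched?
Unmatched: 2 workers, 0 jobs

Maximum matching size: 3
Workers: 5 total, 3 matched, 2 unmatched
Jobs: 3 total, 3 matched, 0 unmatched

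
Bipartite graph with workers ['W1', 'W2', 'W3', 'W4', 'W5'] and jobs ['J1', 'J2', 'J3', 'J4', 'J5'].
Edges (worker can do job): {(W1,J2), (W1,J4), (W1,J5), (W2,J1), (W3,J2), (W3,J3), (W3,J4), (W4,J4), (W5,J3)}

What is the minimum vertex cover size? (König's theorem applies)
Minimum vertex cover size = 5

By König's theorem: in bipartite graphs,
min vertex cover = max matching = 5

Maximum matching has size 5, so minimum vertex cover also has size 5.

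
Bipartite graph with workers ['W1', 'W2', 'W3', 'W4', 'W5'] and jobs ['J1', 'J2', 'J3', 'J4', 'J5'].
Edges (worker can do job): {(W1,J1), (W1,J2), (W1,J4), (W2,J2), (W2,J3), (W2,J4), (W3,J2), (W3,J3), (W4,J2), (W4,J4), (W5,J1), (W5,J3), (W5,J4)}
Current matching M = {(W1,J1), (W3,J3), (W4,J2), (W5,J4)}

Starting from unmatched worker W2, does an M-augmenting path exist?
No augmenting path from W2

Alternating search from W2 reaches jobs: {J1, J2, J3, J4}.
Every reachable job is already matched in M, and following those matched edges back to workers exposes no further unvisited jobs.
No M-augmenting path from W2 exists.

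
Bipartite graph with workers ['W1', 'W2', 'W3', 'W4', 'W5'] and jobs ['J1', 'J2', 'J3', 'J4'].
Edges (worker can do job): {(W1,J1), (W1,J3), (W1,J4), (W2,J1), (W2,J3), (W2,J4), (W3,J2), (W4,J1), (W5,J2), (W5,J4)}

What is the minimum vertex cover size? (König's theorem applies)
Minimum vertex cover size = 4

By König's theorem: in bipartite graphs,
min vertex cover = max matching = 4

Maximum matching has size 4, so minimum vertex cover also has size 4.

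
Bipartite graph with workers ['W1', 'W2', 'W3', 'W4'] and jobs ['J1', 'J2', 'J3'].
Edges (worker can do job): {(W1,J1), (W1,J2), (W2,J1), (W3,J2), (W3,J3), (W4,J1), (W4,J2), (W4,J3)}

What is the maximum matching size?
Maximum matching size = 3

Maximum matching: {(W1,J1), (W3,J2), (W4,J3)}
Size: 3

This assigns 3 workers to 3 distinct jobs.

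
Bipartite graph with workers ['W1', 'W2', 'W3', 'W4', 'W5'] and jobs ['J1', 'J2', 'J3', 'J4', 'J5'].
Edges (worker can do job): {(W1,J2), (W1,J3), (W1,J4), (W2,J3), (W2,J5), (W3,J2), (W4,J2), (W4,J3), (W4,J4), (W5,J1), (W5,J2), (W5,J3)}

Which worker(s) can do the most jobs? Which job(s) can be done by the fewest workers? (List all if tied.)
Most versatile: W1, W4, W5 (3 jobs); Least covered: J1, J5 (1 workers)

Worker degrees (jobs they can do): W1:3, W2:2, W3:1, W4:3, W5:3
Job degrees (workers who can do it): J1:1, J2:4, J3:4, J4:2, J5:1

Maximum worker degree is 3, achieved by: W1, W4, W5
Minimum job degree is 1, achieved by: J1, J5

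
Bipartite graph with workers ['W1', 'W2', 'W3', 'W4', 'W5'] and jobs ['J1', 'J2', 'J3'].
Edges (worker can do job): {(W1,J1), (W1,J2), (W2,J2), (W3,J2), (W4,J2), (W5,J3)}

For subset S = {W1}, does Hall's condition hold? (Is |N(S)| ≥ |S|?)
Yes: |N(S)| = 2, |S| = 1

Subset S = {W1}
Neighbors N(S) = {J1, J2}

|N(S)| = 2, |S| = 1
Hall's condition: |N(S)| ≥ |S| is satisfied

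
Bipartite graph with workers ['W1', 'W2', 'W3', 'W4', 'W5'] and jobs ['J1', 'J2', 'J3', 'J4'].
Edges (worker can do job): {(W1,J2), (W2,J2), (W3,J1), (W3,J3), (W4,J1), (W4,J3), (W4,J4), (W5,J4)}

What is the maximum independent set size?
Maximum independent set = 5

By König's theorem:
- Min vertex cover = Max matching = 4
- Max independent set = Total vertices - Min vertex cover
- Max independent set = 9 - 4 = 5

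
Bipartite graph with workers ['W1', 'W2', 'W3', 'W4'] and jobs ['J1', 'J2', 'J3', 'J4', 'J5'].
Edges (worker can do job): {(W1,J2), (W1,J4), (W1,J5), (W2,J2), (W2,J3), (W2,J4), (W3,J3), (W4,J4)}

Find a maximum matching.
Matching: {(W1,J5), (W2,J2), (W3,J3), (W4,J4)}

Maximum matching (size 4):
  W1 → J5
  W2 → J2
  W3 → J3
  W4 → J4

Each worker is assigned to at most one job, and each job to at most one worker.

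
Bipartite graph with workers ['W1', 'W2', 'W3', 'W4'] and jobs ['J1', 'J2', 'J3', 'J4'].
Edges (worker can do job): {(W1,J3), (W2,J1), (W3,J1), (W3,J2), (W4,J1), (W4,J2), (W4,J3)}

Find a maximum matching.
Matching: {(W2,J1), (W3,J2), (W4,J3)}

Maximum matching (size 3):
  W2 → J1
  W3 → J2
  W4 → J3

Each worker is assigned to at most one job, and each job to at most one worker.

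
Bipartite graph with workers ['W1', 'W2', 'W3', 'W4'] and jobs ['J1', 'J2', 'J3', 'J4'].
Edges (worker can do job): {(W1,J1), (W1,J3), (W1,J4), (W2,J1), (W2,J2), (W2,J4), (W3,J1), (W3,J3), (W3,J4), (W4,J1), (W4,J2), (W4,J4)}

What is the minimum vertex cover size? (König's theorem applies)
Minimum vertex cover size = 4

By König's theorem: in bipartite graphs,
min vertex cover = max matching = 4

Maximum matching has size 4, so minimum vertex cover also has size 4.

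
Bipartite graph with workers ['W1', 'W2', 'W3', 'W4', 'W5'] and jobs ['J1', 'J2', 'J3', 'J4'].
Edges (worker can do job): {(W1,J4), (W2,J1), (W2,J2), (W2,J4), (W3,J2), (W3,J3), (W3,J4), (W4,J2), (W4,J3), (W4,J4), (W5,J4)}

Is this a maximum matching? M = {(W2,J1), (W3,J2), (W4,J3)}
No, size 3 is not maximum

Proposed matching has size 3.
Maximum matching size for this graph: 4.

This is NOT maximum - can be improved to size 4.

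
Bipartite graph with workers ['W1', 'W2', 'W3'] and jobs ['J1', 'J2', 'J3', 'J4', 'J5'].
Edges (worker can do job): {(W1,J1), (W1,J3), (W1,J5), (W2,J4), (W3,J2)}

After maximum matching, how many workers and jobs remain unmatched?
Unmatched: 0 workers, 2 jobs

Maximum matching size: 3
Workers: 3 total, 3 matched, 0 unmatched
Jobs: 5 total, 3 matched, 2 unmatched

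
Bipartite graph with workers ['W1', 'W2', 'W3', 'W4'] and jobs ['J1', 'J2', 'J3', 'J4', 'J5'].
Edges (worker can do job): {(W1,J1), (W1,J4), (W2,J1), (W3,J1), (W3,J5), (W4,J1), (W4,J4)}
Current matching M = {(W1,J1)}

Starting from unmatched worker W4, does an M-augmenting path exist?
Yes: W4 → J4

An M-augmenting path alternates non-matching / matching edges, starting and ending at unmatched vertices.
Path: W4 → J4
(J4 is unmatched in M, so the path is augmenting.)
Flipping edges along this path would increase |M| from 1 to 2.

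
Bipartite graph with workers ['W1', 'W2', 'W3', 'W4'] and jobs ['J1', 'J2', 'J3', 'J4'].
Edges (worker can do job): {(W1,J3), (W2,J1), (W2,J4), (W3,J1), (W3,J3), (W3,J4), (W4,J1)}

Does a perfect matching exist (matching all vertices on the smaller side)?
No, maximum matching has size 3 < 4

Maximum matching has size 3, need 4 for perfect matching.
Unmatched workers: ['W1']
Unmatched jobs: ['J2']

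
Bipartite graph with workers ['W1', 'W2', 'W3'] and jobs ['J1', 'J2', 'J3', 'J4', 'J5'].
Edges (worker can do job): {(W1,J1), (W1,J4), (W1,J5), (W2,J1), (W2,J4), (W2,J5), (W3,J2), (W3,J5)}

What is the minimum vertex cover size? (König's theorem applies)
Minimum vertex cover size = 3

By König's theorem: in bipartite graphs,
min vertex cover = max matching = 3

Maximum matching has size 3, so minimum vertex cover also has size 3.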